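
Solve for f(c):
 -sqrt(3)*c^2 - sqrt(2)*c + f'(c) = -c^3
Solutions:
 f(c) = C1 - c^4/4 + sqrt(3)*c^3/3 + sqrt(2)*c^2/2


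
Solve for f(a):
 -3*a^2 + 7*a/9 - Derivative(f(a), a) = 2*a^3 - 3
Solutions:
 f(a) = C1 - a^4/2 - a^3 + 7*a^2/18 + 3*a


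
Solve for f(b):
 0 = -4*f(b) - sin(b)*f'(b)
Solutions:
 f(b) = C1*(cos(b)^2 + 2*cos(b) + 1)/(cos(b)^2 - 2*cos(b) + 1)


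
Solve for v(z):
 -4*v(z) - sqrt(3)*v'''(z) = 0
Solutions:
 v(z) = C3*exp(-2^(2/3)*3^(5/6)*z/3) + (C1*sin(2^(2/3)*3^(1/3)*z/2) + C2*cos(2^(2/3)*3^(1/3)*z/2))*exp(2^(2/3)*3^(5/6)*z/6)


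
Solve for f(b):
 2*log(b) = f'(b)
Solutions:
 f(b) = C1 + 2*b*log(b) - 2*b


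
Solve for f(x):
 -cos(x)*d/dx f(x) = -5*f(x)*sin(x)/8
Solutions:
 f(x) = C1/cos(x)^(5/8)


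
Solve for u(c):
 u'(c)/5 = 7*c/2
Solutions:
 u(c) = C1 + 35*c^2/4


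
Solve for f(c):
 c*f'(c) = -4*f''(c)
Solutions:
 f(c) = C1 + C2*erf(sqrt(2)*c/4)


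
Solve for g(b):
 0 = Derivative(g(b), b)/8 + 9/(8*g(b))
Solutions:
 g(b) = -sqrt(C1 - 18*b)
 g(b) = sqrt(C1 - 18*b)


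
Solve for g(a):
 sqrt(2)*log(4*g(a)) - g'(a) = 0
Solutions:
 -sqrt(2)*Integral(1/(log(_y) + 2*log(2)), (_y, g(a)))/2 = C1 - a


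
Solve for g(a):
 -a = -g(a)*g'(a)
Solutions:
 g(a) = -sqrt(C1 + a^2)
 g(a) = sqrt(C1 + a^2)


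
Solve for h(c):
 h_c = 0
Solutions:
 h(c) = C1


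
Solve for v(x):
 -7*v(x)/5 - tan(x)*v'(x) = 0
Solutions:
 v(x) = C1/sin(x)^(7/5)


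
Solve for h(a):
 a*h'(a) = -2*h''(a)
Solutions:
 h(a) = C1 + C2*erf(a/2)


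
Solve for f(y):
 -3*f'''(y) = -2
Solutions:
 f(y) = C1 + C2*y + C3*y^2 + y^3/9


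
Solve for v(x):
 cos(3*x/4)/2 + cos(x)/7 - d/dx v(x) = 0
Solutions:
 v(x) = C1 + 2*sin(3*x/4)/3 + sin(x)/7


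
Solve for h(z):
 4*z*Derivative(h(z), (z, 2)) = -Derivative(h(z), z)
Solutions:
 h(z) = C1 + C2*z^(3/4)


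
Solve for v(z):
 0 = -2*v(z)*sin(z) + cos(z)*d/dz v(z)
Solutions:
 v(z) = C1/cos(z)^2


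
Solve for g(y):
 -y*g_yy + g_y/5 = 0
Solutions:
 g(y) = C1 + C2*y^(6/5)


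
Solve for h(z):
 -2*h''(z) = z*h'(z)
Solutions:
 h(z) = C1 + C2*erf(z/2)


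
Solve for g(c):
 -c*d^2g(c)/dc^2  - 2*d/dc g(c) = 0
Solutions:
 g(c) = C1 + C2/c


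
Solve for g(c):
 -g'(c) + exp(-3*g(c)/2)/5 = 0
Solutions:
 g(c) = 2*log(C1 + 3*c/10)/3
 g(c) = 2*log(10^(2/3)*(-3^(1/3) - 3^(5/6)*I)*(C1 + c)^(1/3)/20)
 g(c) = 2*log(10^(2/3)*(-3^(1/3) + 3^(5/6)*I)*(C1 + c)^(1/3)/20)


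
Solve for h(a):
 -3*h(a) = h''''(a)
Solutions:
 h(a) = (C1*sin(sqrt(2)*3^(1/4)*a/2) + C2*cos(sqrt(2)*3^(1/4)*a/2))*exp(-sqrt(2)*3^(1/4)*a/2) + (C3*sin(sqrt(2)*3^(1/4)*a/2) + C4*cos(sqrt(2)*3^(1/4)*a/2))*exp(sqrt(2)*3^(1/4)*a/2)


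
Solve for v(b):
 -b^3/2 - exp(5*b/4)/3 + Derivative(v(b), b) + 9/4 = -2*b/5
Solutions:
 v(b) = C1 + b^4/8 - b^2/5 - 9*b/4 + 4*exp(5*b/4)/15


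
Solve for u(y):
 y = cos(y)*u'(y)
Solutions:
 u(y) = C1 + Integral(y/cos(y), y)


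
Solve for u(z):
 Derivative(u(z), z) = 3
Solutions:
 u(z) = C1 + 3*z


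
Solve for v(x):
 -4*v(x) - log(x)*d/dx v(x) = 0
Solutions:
 v(x) = C1*exp(-4*li(x))


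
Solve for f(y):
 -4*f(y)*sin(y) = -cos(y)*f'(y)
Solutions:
 f(y) = C1/cos(y)^4


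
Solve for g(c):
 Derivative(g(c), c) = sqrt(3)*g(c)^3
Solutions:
 g(c) = -sqrt(2)*sqrt(-1/(C1 + sqrt(3)*c))/2
 g(c) = sqrt(2)*sqrt(-1/(C1 + sqrt(3)*c))/2


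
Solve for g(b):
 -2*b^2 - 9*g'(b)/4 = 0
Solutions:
 g(b) = C1 - 8*b^3/27


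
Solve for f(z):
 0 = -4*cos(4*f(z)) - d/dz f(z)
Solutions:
 f(z) = -asin((C1 + exp(32*z))/(C1 - exp(32*z)))/4 + pi/4
 f(z) = asin((C1 + exp(32*z))/(C1 - exp(32*z)))/4


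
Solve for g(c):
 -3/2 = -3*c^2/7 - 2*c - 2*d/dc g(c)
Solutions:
 g(c) = C1 - c^3/14 - c^2/2 + 3*c/4


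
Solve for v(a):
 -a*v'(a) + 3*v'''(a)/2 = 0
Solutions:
 v(a) = C1 + Integral(C2*airyai(2^(1/3)*3^(2/3)*a/3) + C3*airybi(2^(1/3)*3^(2/3)*a/3), a)


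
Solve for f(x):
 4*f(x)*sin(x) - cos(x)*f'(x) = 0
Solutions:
 f(x) = C1/cos(x)^4


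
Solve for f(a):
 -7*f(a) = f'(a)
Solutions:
 f(a) = C1*exp(-7*a)


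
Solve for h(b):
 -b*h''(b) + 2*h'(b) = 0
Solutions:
 h(b) = C1 + C2*b^3


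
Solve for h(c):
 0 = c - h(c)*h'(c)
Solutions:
 h(c) = -sqrt(C1 + c^2)
 h(c) = sqrt(C1 + c^2)


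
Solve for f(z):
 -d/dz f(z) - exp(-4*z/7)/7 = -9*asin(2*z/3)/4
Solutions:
 f(z) = C1 + 9*z*asin(2*z/3)/4 + 9*sqrt(9 - 4*z^2)/8 + exp(-4*z/7)/4


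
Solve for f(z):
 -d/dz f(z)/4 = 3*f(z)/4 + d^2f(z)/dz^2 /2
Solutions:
 f(z) = (C1*sin(sqrt(23)*z/4) + C2*cos(sqrt(23)*z/4))*exp(-z/4)


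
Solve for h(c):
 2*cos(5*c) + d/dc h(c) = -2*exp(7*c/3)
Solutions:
 h(c) = C1 - 6*exp(7*c/3)/7 - 2*sin(5*c)/5


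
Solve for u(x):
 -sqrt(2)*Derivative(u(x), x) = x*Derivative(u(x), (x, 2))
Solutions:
 u(x) = C1 + C2*x^(1 - sqrt(2))


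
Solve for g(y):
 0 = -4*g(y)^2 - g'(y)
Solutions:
 g(y) = 1/(C1 + 4*y)


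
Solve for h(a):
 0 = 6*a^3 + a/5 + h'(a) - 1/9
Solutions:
 h(a) = C1 - 3*a^4/2 - a^2/10 + a/9


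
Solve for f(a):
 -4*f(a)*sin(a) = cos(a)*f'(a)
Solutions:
 f(a) = C1*cos(a)^4


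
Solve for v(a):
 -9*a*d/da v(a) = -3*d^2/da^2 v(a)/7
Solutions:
 v(a) = C1 + C2*erfi(sqrt(42)*a/2)


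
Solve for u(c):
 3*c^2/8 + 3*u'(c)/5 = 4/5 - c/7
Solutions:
 u(c) = C1 - 5*c^3/24 - 5*c^2/42 + 4*c/3


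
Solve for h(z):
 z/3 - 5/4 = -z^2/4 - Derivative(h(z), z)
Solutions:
 h(z) = C1 - z^3/12 - z^2/6 + 5*z/4


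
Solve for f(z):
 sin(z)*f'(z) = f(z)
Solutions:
 f(z) = C1*sqrt(cos(z) - 1)/sqrt(cos(z) + 1)


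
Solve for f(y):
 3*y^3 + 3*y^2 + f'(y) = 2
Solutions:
 f(y) = C1 - 3*y^4/4 - y^3 + 2*y


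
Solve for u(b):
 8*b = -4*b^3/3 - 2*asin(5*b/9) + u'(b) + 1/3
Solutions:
 u(b) = C1 + b^4/3 + 4*b^2 + 2*b*asin(5*b/9) - b/3 + 2*sqrt(81 - 25*b^2)/5


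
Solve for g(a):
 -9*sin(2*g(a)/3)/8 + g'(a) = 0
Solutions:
 -9*a/8 + 3*log(cos(2*g(a)/3) - 1)/4 - 3*log(cos(2*g(a)/3) + 1)/4 = C1


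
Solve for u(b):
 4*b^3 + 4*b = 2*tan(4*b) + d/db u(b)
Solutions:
 u(b) = C1 + b^4 + 2*b^2 + log(cos(4*b))/2


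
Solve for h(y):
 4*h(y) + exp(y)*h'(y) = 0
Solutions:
 h(y) = C1*exp(4*exp(-y))


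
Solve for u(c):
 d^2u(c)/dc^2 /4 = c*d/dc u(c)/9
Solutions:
 u(c) = C1 + C2*erfi(sqrt(2)*c/3)


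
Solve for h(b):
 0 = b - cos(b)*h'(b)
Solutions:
 h(b) = C1 + Integral(b/cos(b), b)


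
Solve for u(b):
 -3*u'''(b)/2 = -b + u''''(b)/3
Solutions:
 u(b) = C1 + C2*b + C3*b^2 + C4*exp(-9*b/2) + b^4/36 - 2*b^3/81


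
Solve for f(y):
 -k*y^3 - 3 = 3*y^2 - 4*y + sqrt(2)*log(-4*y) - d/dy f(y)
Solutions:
 f(y) = C1 + k*y^4/4 + y^3 - 2*y^2 + sqrt(2)*y*log(-y) + y*(-sqrt(2) + 2*sqrt(2)*log(2) + 3)


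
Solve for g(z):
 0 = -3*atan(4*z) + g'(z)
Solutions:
 g(z) = C1 + 3*z*atan(4*z) - 3*log(16*z^2 + 1)/8


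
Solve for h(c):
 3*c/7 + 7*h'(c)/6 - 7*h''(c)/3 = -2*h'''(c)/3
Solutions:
 h(c) = C1 + C2*exp(c*(7 - sqrt(21))/4) + C3*exp(c*(sqrt(21) + 7)/4) - 9*c^2/49 - 36*c/49


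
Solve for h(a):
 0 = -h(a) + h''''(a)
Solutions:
 h(a) = C1*exp(-a) + C2*exp(a) + C3*sin(a) + C4*cos(a)


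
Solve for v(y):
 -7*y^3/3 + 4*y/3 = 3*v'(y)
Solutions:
 v(y) = C1 - 7*y^4/36 + 2*y^2/9


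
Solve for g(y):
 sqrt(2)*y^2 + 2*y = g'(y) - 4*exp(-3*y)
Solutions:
 g(y) = C1 + sqrt(2)*y^3/3 + y^2 - 4*exp(-3*y)/3


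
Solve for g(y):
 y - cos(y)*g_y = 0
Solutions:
 g(y) = C1 + Integral(y/cos(y), y)


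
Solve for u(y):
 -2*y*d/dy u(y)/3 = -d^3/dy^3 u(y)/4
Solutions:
 u(y) = C1 + Integral(C2*airyai(2*3^(2/3)*y/3) + C3*airybi(2*3^(2/3)*y/3), y)


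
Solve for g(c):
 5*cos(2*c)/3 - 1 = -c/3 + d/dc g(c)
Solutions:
 g(c) = C1 + c^2/6 - c + 5*sin(2*c)/6


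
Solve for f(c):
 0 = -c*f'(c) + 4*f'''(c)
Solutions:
 f(c) = C1 + Integral(C2*airyai(2^(1/3)*c/2) + C3*airybi(2^(1/3)*c/2), c)


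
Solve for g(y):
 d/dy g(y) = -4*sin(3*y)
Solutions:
 g(y) = C1 + 4*cos(3*y)/3


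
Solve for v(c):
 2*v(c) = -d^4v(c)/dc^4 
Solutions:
 v(c) = (C1*sin(2^(3/4)*c/2) + C2*cos(2^(3/4)*c/2))*exp(-2^(3/4)*c/2) + (C3*sin(2^(3/4)*c/2) + C4*cos(2^(3/4)*c/2))*exp(2^(3/4)*c/2)


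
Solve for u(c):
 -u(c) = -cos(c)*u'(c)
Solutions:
 u(c) = C1*sqrt(sin(c) + 1)/sqrt(sin(c) - 1)


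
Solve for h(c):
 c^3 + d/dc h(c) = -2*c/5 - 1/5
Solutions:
 h(c) = C1 - c^4/4 - c^2/5 - c/5


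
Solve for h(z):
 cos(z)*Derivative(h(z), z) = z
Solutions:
 h(z) = C1 + Integral(z/cos(z), z)


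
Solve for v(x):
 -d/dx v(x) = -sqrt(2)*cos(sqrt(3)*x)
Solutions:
 v(x) = C1 + sqrt(6)*sin(sqrt(3)*x)/3


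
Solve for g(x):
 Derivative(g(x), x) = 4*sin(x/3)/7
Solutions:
 g(x) = C1 - 12*cos(x/3)/7


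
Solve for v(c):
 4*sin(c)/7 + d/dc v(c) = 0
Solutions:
 v(c) = C1 + 4*cos(c)/7


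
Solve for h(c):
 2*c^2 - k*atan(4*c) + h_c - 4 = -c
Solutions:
 h(c) = C1 - 2*c^3/3 - c^2/2 + 4*c + k*(c*atan(4*c) - log(16*c^2 + 1)/8)


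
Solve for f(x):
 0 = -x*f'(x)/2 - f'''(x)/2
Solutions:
 f(x) = C1 + Integral(C2*airyai(-x) + C3*airybi(-x), x)


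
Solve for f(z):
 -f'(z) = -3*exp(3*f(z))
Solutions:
 f(z) = log(-1/(C1 + 9*z))/3
 f(z) = log((-1/(C1 + 3*z))^(1/3)*(-3^(2/3) - 3*3^(1/6)*I)/6)
 f(z) = log((-1/(C1 + 3*z))^(1/3)*(-3^(2/3) + 3*3^(1/6)*I)/6)


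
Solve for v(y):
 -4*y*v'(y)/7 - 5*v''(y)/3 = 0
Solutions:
 v(y) = C1 + C2*erf(sqrt(210)*y/35)


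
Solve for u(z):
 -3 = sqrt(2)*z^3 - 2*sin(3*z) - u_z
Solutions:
 u(z) = C1 + sqrt(2)*z^4/4 + 3*z + 2*cos(3*z)/3


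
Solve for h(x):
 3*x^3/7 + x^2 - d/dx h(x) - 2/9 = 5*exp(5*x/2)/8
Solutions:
 h(x) = C1 + 3*x^4/28 + x^3/3 - 2*x/9 - exp(5*x/2)/4


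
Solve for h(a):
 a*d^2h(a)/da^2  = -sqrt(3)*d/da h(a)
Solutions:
 h(a) = C1 + C2*a^(1 - sqrt(3))


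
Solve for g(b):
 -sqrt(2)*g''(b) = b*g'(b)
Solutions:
 g(b) = C1 + C2*erf(2^(1/4)*b/2)


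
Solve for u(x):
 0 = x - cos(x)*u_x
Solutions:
 u(x) = C1 + Integral(x/cos(x), x)


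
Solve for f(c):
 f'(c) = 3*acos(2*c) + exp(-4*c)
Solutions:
 f(c) = C1 + 3*c*acos(2*c) - 3*sqrt(1 - 4*c^2)/2 - exp(-4*c)/4


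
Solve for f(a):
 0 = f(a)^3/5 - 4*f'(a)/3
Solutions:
 f(a) = -sqrt(10)*sqrt(-1/(C1 + 3*a))
 f(a) = sqrt(10)*sqrt(-1/(C1 + 3*a))


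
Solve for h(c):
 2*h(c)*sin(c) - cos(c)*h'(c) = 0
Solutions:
 h(c) = C1/cos(c)^2


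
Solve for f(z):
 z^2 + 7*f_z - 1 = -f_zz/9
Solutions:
 f(z) = C1 + C2*exp(-63*z) - z^3/21 + z^2/441 + 3967*z/27783


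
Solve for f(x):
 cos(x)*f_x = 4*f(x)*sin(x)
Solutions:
 f(x) = C1/cos(x)^4


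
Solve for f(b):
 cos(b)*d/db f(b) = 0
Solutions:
 f(b) = C1


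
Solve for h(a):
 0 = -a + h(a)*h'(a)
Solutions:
 h(a) = -sqrt(C1 + a^2)
 h(a) = sqrt(C1 + a^2)


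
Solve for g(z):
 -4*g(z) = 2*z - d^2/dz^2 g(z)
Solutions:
 g(z) = C1*exp(-2*z) + C2*exp(2*z) - z/2


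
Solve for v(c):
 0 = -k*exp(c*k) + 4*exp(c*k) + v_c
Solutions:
 v(c) = C1 + exp(c*k) - 4*exp(c*k)/k


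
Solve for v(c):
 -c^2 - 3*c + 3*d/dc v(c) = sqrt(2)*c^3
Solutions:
 v(c) = C1 + sqrt(2)*c^4/12 + c^3/9 + c^2/2


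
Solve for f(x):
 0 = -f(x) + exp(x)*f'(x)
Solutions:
 f(x) = C1*exp(-exp(-x))


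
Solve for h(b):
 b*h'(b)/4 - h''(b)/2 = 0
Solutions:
 h(b) = C1 + C2*erfi(b/2)


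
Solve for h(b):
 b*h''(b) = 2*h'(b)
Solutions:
 h(b) = C1 + C2*b^3


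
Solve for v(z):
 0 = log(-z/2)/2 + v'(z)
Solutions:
 v(z) = C1 - z*log(-z)/2 + z*(log(2) + 1)/2


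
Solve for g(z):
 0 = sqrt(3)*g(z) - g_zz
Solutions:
 g(z) = C1*exp(-3^(1/4)*z) + C2*exp(3^(1/4)*z)


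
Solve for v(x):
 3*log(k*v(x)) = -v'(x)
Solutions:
 li(k*v(x))/k = C1 - 3*x


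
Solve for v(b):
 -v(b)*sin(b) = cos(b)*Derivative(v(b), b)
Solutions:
 v(b) = C1*cos(b)


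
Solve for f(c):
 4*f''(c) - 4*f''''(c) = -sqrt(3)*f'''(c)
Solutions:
 f(c) = C1 + C2*c + C3*exp(c*(sqrt(3) + sqrt(67))/8) + C4*exp(c*(-sqrt(67) + sqrt(3))/8)


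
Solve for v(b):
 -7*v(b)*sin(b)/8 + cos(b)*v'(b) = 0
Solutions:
 v(b) = C1/cos(b)^(7/8)


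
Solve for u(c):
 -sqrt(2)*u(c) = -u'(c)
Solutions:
 u(c) = C1*exp(sqrt(2)*c)


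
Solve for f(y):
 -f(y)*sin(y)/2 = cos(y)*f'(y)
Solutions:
 f(y) = C1*sqrt(cos(y))


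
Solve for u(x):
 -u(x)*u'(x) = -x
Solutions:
 u(x) = -sqrt(C1 + x^2)
 u(x) = sqrt(C1 + x^2)


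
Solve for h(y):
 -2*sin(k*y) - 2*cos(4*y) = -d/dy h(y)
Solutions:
 h(y) = C1 + sin(4*y)/2 - 2*cos(k*y)/k


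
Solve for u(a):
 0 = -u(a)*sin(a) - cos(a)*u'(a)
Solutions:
 u(a) = C1*cos(a)


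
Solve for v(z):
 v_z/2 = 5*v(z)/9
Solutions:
 v(z) = C1*exp(10*z/9)


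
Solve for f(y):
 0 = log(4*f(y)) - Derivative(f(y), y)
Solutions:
 -Integral(1/(log(_y) + 2*log(2)), (_y, f(y))) = C1 - y


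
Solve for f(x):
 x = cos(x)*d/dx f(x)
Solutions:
 f(x) = C1 + Integral(x/cos(x), x)


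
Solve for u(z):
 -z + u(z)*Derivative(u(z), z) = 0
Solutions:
 u(z) = -sqrt(C1 + z^2)
 u(z) = sqrt(C1 + z^2)


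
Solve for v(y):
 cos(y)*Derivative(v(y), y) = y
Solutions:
 v(y) = C1 + Integral(y/cos(y), y)


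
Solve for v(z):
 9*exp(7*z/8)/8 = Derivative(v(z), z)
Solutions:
 v(z) = C1 + 9*exp(7*z/8)/7


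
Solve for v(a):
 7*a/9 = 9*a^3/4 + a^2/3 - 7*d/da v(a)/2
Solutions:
 v(a) = C1 + 9*a^4/56 + 2*a^3/63 - a^2/9


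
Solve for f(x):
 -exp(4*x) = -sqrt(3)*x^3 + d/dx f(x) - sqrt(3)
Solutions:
 f(x) = C1 + sqrt(3)*x^4/4 + sqrt(3)*x - exp(4*x)/4


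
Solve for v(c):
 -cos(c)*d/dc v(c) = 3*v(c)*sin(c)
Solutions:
 v(c) = C1*cos(c)^3


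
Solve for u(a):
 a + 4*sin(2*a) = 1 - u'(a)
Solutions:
 u(a) = C1 - a^2/2 + a + 2*cos(2*a)


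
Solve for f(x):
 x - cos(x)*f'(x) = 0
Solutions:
 f(x) = C1 + Integral(x/cos(x), x)


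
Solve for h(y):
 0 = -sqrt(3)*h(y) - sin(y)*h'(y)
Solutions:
 h(y) = C1*(cos(y) + 1)^(sqrt(3)/2)/(cos(y) - 1)^(sqrt(3)/2)


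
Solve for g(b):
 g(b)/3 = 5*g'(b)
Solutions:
 g(b) = C1*exp(b/15)


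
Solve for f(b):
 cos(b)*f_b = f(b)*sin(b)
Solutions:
 f(b) = C1/cos(b)


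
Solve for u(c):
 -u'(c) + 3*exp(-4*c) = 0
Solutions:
 u(c) = C1 - 3*exp(-4*c)/4


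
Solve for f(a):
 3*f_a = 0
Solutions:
 f(a) = C1


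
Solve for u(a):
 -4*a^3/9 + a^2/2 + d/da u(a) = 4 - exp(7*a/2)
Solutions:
 u(a) = C1 + a^4/9 - a^3/6 + 4*a - 2*exp(7*a/2)/7


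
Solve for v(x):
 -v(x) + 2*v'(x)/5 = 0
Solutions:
 v(x) = C1*exp(5*x/2)


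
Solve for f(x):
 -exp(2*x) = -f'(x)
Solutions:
 f(x) = C1 + exp(2*x)/2


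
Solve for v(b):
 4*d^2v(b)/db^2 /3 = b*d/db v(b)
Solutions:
 v(b) = C1 + C2*erfi(sqrt(6)*b/4)


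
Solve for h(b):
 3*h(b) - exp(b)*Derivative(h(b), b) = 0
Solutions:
 h(b) = C1*exp(-3*exp(-b))


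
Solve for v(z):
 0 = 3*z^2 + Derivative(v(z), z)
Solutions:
 v(z) = C1 - z^3


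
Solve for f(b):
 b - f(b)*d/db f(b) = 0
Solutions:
 f(b) = -sqrt(C1 + b^2)
 f(b) = sqrt(C1 + b^2)


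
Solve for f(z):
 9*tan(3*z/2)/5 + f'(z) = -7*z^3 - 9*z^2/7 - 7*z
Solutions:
 f(z) = C1 - 7*z^4/4 - 3*z^3/7 - 7*z^2/2 + 6*log(cos(3*z/2))/5


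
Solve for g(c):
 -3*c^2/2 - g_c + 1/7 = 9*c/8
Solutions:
 g(c) = C1 - c^3/2 - 9*c^2/16 + c/7


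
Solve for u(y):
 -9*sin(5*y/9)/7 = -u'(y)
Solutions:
 u(y) = C1 - 81*cos(5*y/9)/35


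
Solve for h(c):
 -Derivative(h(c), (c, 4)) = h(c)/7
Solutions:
 h(c) = (C1*sin(sqrt(2)*7^(3/4)*c/14) + C2*cos(sqrt(2)*7^(3/4)*c/14))*exp(-sqrt(2)*7^(3/4)*c/14) + (C3*sin(sqrt(2)*7^(3/4)*c/14) + C4*cos(sqrt(2)*7^(3/4)*c/14))*exp(sqrt(2)*7^(3/4)*c/14)


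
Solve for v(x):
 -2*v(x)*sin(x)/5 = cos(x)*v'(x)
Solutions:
 v(x) = C1*cos(x)^(2/5)


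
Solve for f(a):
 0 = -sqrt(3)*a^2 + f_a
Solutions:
 f(a) = C1 + sqrt(3)*a^3/3


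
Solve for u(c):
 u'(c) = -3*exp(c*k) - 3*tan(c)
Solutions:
 u(c) = C1 - 3*Piecewise((exp(c*k)/k, Ne(k, 0)), (c, True)) + 3*log(cos(c))


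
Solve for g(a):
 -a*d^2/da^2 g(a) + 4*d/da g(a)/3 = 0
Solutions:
 g(a) = C1 + C2*a^(7/3)


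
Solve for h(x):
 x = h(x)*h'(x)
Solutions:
 h(x) = -sqrt(C1 + x^2)
 h(x) = sqrt(C1 + x^2)


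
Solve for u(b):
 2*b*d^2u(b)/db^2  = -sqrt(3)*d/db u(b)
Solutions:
 u(b) = C1 + C2*b^(1 - sqrt(3)/2)


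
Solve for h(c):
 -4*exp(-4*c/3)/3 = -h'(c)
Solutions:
 h(c) = C1 - 1/exp(c)^(4/3)


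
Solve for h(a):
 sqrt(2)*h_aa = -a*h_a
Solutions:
 h(a) = C1 + C2*erf(2^(1/4)*a/2)


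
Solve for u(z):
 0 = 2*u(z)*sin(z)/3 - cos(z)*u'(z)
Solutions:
 u(z) = C1/cos(z)^(2/3)


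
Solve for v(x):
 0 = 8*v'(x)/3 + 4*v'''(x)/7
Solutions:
 v(x) = C1 + C2*sin(sqrt(42)*x/3) + C3*cos(sqrt(42)*x/3)


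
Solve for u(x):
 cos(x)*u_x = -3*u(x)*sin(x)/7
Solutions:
 u(x) = C1*cos(x)^(3/7)


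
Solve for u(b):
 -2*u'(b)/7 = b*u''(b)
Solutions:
 u(b) = C1 + C2*b^(5/7)


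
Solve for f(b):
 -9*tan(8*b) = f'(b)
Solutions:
 f(b) = C1 + 9*log(cos(8*b))/8


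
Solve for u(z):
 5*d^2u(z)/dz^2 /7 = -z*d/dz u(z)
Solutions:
 u(z) = C1 + C2*erf(sqrt(70)*z/10)


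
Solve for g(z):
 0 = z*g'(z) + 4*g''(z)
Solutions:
 g(z) = C1 + C2*erf(sqrt(2)*z/4)


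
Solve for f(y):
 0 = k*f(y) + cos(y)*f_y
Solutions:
 f(y) = C1*exp(k*(log(sin(y) - 1) - log(sin(y) + 1))/2)


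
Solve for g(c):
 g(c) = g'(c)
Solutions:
 g(c) = C1*exp(c)


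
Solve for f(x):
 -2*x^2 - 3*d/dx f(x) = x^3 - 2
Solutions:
 f(x) = C1 - x^4/12 - 2*x^3/9 + 2*x/3


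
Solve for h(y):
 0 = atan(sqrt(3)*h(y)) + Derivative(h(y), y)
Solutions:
 Integral(1/atan(sqrt(3)*_y), (_y, h(y))) = C1 - y


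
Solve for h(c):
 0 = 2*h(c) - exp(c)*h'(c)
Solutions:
 h(c) = C1*exp(-2*exp(-c))


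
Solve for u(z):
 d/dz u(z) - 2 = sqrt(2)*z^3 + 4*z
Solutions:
 u(z) = C1 + sqrt(2)*z^4/4 + 2*z^2 + 2*z


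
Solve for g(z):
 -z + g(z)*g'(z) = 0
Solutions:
 g(z) = -sqrt(C1 + z^2)
 g(z) = sqrt(C1 + z^2)


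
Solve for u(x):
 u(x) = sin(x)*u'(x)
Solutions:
 u(x) = C1*sqrt(cos(x) - 1)/sqrt(cos(x) + 1)


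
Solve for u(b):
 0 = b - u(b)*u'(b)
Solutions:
 u(b) = -sqrt(C1 + b^2)
 u(b) = sqrt(C1 + b^2)


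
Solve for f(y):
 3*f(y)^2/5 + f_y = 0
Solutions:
 f(y) = 5/(C1 + 3*y)


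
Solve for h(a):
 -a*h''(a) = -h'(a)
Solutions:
 h(a) = C1 + C2*a^2


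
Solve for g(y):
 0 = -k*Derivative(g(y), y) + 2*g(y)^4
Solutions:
 g(y) = (-k/(C1*k + 6*y))^(1/3)
 g(y) = (-k/(C1*k + 2*y))^(1/3)*(-3^(2/3) - 3*3^(1/6)*I)/6
 g(y) = (-k/(C1*k + 2*y))^(1/3)*(-3^(2/3) + 3*3^(1/6)*I)/6


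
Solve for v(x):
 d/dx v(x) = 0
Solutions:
 v(x) = C1


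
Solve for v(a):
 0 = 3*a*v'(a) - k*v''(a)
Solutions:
 v(a) = C1 + C2*erf(sqrt(6)*a*sqrt(-1/k)/2)/sqrt(-1/k)


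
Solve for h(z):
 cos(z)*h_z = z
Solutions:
 h(z) = C1 + Integral(z/cos(z), z)


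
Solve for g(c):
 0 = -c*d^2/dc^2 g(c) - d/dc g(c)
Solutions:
 g(c) = C1 + C2*log(c)


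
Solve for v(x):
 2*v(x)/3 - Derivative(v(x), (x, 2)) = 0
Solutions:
 v(x) = C1*exp(-sqrt(6)*x/3) + C2*exp(sqrt(6)*x/3)


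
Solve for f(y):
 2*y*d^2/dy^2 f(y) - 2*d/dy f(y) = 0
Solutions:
 f(y) = C1 + C2*y^2


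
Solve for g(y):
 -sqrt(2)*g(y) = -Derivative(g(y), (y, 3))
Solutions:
 g(y) = C3*exp(2^(1/6)*y) + (C1*sin(2^(1/6)*sqrt(3)*y/2) + C2*cos(2^(1/6)*sqrt(3)*y/2))*exp(-2^(1/6)*y/2)


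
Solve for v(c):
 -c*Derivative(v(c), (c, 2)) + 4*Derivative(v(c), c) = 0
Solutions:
 v(c) = C1 + C2*c^5


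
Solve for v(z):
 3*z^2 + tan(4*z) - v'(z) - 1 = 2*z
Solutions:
 v(z) = C1 + z^3 - z^2 - z - log(cos(4*z))/4


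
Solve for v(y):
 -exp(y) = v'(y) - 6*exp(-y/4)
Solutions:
 v(y) = C1 - exp(y) - 24*exp(-y/4)


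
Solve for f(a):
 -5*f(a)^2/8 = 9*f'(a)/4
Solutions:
 f(a) = 18/(C1 + 5*a)


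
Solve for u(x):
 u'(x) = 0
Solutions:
 u(x) = C1


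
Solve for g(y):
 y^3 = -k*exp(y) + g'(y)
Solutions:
 g(y) = C1 + k*exp(y) + y^4/4


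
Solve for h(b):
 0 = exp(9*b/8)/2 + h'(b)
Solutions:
 h(b) = C1 - 4*exp(9*b/8)/9


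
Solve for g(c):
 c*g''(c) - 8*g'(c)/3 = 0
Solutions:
 g(c) = C1 + C2*c^(11/3)


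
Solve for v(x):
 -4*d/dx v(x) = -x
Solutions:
 v(x) = C1 + x^2/8


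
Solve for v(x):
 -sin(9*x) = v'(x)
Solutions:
 v(x) = C1 + cos(9*x)/9


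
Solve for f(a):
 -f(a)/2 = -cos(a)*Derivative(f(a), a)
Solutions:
 f(a) = C1*(sin(a) + 1)^(1/4)/(sin(a) - 1)^(1/4)


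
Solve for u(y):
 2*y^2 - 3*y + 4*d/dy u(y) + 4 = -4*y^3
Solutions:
 u(y) = C1 - y^4/4 - y^3/6 + 3*y^2/8 - y


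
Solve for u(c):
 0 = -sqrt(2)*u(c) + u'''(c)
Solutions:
 u(c) = C3*exp(2^(1/6)*c) + (C1*sin(2^(1/6)*sqrt(3)*c/2) + C2*cos(2^(1/6)*sqrt(3)*c/2))*exp(-2^(1/6)*c/2)


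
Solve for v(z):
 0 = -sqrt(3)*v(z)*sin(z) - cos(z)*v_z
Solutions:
 v(z) = C1*cos(z)^(sqrt(3))


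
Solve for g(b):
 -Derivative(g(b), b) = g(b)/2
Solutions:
 g(b) = C1*exp(-b/2)


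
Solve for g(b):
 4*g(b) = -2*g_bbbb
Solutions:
 g(b) = (C1*sin(2^(3/4)*b/2) + C2*cos(2^(3/4)*b/2))*exp(-2^(3/4)*b/2) + (C3*sin(2^(3/4)*b/2) + C4*cos(2^(3/4)*b/2))*exp(2^(3/4)*b/2)


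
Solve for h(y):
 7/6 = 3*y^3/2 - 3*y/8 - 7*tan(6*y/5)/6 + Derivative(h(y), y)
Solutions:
 h(y) = C1 - 3*y^4/8 + 3*y^2/16 + 7*y/6 - 35*log(cos(6*y/5))/36


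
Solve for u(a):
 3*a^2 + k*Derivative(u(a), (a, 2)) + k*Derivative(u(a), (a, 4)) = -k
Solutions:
 u(a) = C1 + C2*a + C3*exp(-I*a) + C4*exp(I*a) - a^4/(4*k) + a^2*(-1/2 + 3/k)


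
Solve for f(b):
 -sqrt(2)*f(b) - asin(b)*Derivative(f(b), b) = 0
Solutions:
 f(b) = C1*exp(-sqrt(2)*Integral(1/asin(b), b))


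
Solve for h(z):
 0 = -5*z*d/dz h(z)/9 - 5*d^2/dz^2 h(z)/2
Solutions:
 h(z) = C1 + C2*erf(z/3)


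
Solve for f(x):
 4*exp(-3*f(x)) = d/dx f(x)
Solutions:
 f(x) = log(C1 + 12*x)/3
 f(x) = log((-3^(1/3) - 3^(5/6)*I)*(C1 + 4*x)^(1/3)/2)
 f(x) = log((-3^(1/3) + 3^(5/6)*I)*(C1 + 4*x)^(1/3)/2)


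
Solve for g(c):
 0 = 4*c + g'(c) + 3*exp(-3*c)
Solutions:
 g(c) = C1 - 2*c^2 + exp(-3*c)


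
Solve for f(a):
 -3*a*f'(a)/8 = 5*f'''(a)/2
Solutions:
 f(a) = C1 + Integral(C2*airyai(-150^(1/3)*a/10) + C3*airybi(-150^(1/3)*a/10), a)


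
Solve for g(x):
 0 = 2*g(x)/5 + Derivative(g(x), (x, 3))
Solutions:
 g(x) = C3*exp(-2^(1/3)*5^(2/3)*x/5) + (C1*sin(2^(1/3)*sqrt(3)*5^(2/3)*x/10) + C2*cos(2^(1/3)*sqrt(3)*5^(2/3)*x/10))*exp(2^(1/3)*5^(2/3)*x/10)


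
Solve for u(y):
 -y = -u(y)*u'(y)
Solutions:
 u(y) = -sqrt(C1 + y^2)
 u(y) = sqrt(C1 + y^2)


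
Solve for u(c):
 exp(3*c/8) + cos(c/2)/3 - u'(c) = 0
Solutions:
 u(c) = C1 + 8*exp(3*c/8)/3 + 2*sin(c/2)/3


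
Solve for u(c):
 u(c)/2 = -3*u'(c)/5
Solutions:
 u(c) = C1*exp(-5*c/6)


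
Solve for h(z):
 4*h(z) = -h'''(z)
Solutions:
 h(z) = C3*exp(-2^(2/3)*z) + (C1*sin(2^(2/3)*sqrt(3)*z/2) + C2*cos(2^(2/3)*sqrt(3)*z/2))*exp(2^(2/3)*z/2)


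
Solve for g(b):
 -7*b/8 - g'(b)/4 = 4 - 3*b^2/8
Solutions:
 g(b) = C1 + b^3/2 - 7*b^2/4 - 16*b


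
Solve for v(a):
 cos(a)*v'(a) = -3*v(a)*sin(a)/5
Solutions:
 v(a) = C1*cos(a)^(3/5)


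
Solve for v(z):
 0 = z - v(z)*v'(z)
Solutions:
 v(z) = -sqrt(C1 + z^2)
 v(z) = sqrt(C1 + z^2)


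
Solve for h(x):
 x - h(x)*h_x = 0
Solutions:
 h(x) = -sqrt(C1 + x^2)
 h(x) = sqrt(C1 + x^2)


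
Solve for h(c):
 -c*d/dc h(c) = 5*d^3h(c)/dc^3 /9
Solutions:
 h(c) = C1 + Integral(C2*airyai(-15^(2/3)*c/5) + C3*airybi(-15^(2/3)*c/5), c)


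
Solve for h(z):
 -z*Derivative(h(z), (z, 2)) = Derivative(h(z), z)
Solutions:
 h(z) = C1 + C2*log(z)


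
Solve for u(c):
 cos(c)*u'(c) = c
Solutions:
 u(c) = C1 + Integral(c/cos(c), c)


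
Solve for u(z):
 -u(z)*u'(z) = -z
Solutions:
 u(z) = -sqrt(C1 + z^2)
 u(z) = sqrt(C1 + z^2)


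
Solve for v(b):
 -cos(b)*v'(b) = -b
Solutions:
 v(b) = C1 + Integral(b/cos(b), b)


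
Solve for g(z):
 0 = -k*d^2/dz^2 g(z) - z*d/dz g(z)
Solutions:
 g(z) = C1 + C2*sqrt(k)*erf(sqrt(2)*z*sqrt(1/k)/2)


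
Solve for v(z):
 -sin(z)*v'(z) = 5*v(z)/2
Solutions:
 v(z) = C1*(cos(z) + 1)^(5/4)/(cos(z) - 1)^(5/4)


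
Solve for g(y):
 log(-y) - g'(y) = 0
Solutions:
 g(y) = C1 + y*log(-y) - y


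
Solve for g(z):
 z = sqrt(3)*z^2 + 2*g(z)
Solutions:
 g(z) = z*(-sqrt(3)*z + 1)/2


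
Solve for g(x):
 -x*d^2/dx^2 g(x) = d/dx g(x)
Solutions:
 g(x) = C1 + C2*log(x)


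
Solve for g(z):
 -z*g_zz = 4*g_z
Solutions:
 g(z) = C1 + C2/z^3


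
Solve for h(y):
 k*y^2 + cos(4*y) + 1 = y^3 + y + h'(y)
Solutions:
 h(y) = C1 + k*y^3/3 - y^4/4 - y^2/2 + y + sin(4*y)/4


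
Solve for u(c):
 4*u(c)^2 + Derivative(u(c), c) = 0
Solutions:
 u(c) = 1/(C1 + 4*c)


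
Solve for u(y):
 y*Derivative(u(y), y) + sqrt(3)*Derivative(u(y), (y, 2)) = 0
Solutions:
 u(y) = C1 + C2*erf(sqrt(2)*3^(3/4)*y/6)


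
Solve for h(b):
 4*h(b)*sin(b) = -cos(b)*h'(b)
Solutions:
 h(b) = C1*cos(b)^4


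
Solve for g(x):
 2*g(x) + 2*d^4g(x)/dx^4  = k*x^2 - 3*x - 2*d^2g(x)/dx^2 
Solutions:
 g(x) = k*x^2/2 - k - 3*x/2 + (C1*sin(sqrt(3)*x/2) + C2*cos(sqrt(3)*x/2))*exp(-x/2) + (C3*sin(sqrt(3)*x/2) + C4*cos(sqrt(3)*x/2))*exp(x/2)


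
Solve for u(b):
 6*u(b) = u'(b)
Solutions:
 u(b) = C1*exp(6*b)


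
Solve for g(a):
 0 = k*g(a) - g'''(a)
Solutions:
 g(a) = C1*exp(a*k^(1/3)) + C2*exp(a*k^(1/3)*(-1 + sqrt(3)*I)/2) + C3*exp(-a*k^(1/3)*(1 + sqrt(3)*I)/2)


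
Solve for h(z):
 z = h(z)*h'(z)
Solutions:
 h(z) = -sqrt(C1 + z^2)
 h(z) = sqrt(C1 + z^2)


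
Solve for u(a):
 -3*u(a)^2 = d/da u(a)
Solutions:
 u(a) = 1/(C1 + 3*a)


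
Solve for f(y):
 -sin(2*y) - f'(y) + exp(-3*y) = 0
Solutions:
 f(y) = C1 + cos(2*y)/2 - exp(-3*y)/3


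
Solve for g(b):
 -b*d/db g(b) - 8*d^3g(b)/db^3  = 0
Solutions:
 g(b) = C1 + Integral(C2*airyai(-b/2) + C3*airybi(-b/2), b)


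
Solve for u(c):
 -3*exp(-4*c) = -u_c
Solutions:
 u(c) = C1 - 3*exp(-4*c)/4


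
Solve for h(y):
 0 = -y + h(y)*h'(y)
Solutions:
 h(y) = -sqrt(C1 + y^2)
 h(y) = sqrt(C1 + y^2)


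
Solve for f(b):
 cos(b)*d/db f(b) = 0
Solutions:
 f(b) = C1


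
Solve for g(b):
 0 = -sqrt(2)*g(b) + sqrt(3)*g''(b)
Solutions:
 g(b) = C1*exp(-2^(1/4)*3^(3/4)*b/3) + C2*exp(2^(1/4)*3^(3/4)*b/3)


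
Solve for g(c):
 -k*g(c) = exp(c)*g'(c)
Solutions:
 g(c) = C1*exp(k*exp(-c))


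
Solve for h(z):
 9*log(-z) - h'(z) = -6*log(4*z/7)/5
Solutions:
 h(z) = C1 + 51*z*log(z)/5 + z*(-51/5 - 6*log(7)/5 + 12*log(2)/5 + 9*I*pi)


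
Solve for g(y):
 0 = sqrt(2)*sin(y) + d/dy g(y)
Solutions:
 g(y) = C1 + sqrt(2)*cos(y)


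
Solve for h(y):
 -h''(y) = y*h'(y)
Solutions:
 h(y) = C1 + C2*erf(sqrt(2)*y/2)


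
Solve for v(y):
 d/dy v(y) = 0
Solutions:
 v(y) = C1


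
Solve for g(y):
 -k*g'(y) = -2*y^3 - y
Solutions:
 g(y) = C1 + y^4/(2*k) + y^2/(2*k)


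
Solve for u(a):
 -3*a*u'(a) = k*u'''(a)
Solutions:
 u(a) = C1 + Integral(C2*airyai(3^(1/3)*a*(-1/k)^(1/3)) + C3*airybi(3^(1/3)*a*(-1/k)^(1/3)), a)


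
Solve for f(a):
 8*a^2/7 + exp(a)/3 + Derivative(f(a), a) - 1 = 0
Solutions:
 f(a) = C1 - 8*a^3/21 + a - exp(a)/3


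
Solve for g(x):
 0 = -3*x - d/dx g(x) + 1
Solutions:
 g(x) = C1 - 3*x^2/2 + x


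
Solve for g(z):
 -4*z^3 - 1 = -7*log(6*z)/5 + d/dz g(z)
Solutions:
 g(z) = C1 - z^4 + 7*z*log(z)/5 - 12*z/5 + 7*z*log(6)/5


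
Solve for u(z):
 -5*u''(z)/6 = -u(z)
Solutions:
 u(z) = C1*exp(-sqrt(30)*z/5) + C2*exp(sqrt(30)*z/5)


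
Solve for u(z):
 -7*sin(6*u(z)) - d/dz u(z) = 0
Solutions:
 u(z) = -acos((-C1 - exp(84*z))/(C1 - exp(84*z)))/6 + pi/3
 u(z) = acos((-C1 - exp(84*z))/(C1 - exp(84*z)))/6


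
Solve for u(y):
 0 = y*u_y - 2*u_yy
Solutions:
 u(y) = C1 + C2*erfi(y/2)


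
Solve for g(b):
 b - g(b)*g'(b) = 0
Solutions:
 g(b) = -sqrt(C1 + b^2)
 g(b) = sqrt(C1 + b^2)


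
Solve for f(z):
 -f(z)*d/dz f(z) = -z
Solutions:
 f(z) = -sqrt(C1 + z^2)
 f(z) = sqrt(C1 + z^2)


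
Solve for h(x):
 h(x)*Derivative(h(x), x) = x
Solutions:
 h(x) = -sqrt(C1 + x^2)
 h(x) = sqrt(C1 + x^2)


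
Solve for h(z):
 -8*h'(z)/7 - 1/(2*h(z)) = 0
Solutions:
 h(z) = -sqrt(C1 - 14*z)/4
 h(z) = sqrt(C1 - 14*z)/4


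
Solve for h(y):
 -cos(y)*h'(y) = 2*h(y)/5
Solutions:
 h(y) = C1*(sin(y) - 1)^(1/5)/(sin(y) + 1)^(1/5)


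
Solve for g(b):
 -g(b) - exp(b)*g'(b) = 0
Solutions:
 g(b) = C1*exp(exp(-b))


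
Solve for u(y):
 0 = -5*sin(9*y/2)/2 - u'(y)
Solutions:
 u(y) = C1 + 5*cos(9*y/2)/9


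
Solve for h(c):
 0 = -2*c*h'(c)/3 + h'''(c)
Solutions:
 h(c) = C1 + Integral(C2*airyai(2^(1/3)*3^(2/3)*c/3) + C3*airybi(2^(1/3)*3^(2/3)*c/3), c)


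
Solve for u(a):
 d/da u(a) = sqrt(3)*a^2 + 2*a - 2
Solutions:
 u(a) = C1 + sqrt(3)*a^3/3 + a^2 - 2*a


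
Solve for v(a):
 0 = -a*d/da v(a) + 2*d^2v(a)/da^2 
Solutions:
 v(a) = C1 + C2*erfi(a/2)


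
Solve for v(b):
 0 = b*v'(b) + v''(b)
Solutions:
 v(b) = C1 + C2*erf(sqrt(2)*b/2)


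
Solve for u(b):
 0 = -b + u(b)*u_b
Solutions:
 u(b) = -sqrt(C1 + b^2)
 u(b) = sqrt(C1 + b^2)


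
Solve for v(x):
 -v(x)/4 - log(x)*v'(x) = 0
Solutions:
 v(x) = C1*exp(-li(x)/4)


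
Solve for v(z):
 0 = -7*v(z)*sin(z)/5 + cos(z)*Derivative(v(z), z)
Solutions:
 v(z) = C1/cos(z)^(7/5)


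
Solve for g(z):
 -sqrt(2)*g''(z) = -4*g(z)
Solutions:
 g(z) = C1*exp(-2^(3/4)*z) + C2*exp(2^(3/4)*z)


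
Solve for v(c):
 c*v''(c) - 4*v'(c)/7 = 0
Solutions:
 v(c) = C1 + C2*c^(11/7)


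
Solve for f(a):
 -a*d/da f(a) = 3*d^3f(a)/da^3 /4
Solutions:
 f(a) = C1 + Integral(C2*airyai(-6^(2/3)*a/3) + C3*airybi(-6^(2/3)*a/3), a)


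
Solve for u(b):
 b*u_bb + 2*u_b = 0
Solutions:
 u(b) = C1 + C2/b


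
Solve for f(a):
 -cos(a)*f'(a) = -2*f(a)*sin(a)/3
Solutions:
 f(a) = C1/cos(a)^(2/3)


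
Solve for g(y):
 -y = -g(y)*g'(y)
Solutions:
 g(y) = -sqrt(C1 + y^2)
 g(y) = sqrt(C1 + y^2)


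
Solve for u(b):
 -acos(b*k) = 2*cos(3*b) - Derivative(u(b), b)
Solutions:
 u(b) = C1 + Piecewise((b*acos(b*k) - sqrt(-b^2*k^2 + 1)/k, Ne(k, 0)), (pi*b/2, True)) + 2*sin(3*b)/3


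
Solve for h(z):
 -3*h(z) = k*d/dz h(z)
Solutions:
 h(z) = C1*exp(-3*z/k)


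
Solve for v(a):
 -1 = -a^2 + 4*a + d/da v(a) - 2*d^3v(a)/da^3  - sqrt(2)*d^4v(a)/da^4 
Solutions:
 v(a) = C1 + C2*exp(-a*(4*2^(2/3)/(3*sqrt(66) + 19*sqrt(2))^(1/3) + 2^(1/3)*(3*sqrt(66) + 19*sqrt(2))^(1/3) + 4*sqrt(2))/12)*sin(2^(1/3)*sqrt(3)*a*(-(3*sqrt(66) + 19*sqrt(2))^(1/3) + 4*2^(1/3)/(3*sqrt(66) + 19*sqrt(2))^(1/3))/12) + C3*exp(-a*(4*2^(2/3)/(3*sqrt(66) + 19*sqrt(2))^(1/3) + 2^(1/3)*(3*sqrt(66) + 19*sqrt(2))^(1/3) + 4*sqrt(2))/12)*cos(2^(1/3)*sqrt(3)*a*(-(3*sqrt(66) + 19*sqrt(2))^(1/3) + 4*2^(1/3)/(3*sqrt(66) + 19*sqrt(2))^(1/3))/12) + C4*exp(a*(-2*sqrt(2) + 4*2^(2/3)/(3*sqrt(66) + 19*sqrt(2))^(1/3) + 2^(1/3)*(3*sqrt(66) + 19*sqrt(2))^(1/3))/6) + a^3/3 - 2*a^2 + 3*a


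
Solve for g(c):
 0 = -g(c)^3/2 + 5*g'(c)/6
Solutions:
 g(c) = -sqrt(10)*sqrt(-1/(C1 + 3*c))/2
 g(c) = sqrt(10)*sqrt(-1/(C1 + 3*c))/2


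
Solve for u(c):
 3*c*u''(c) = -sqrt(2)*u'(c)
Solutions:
 u(c) = C1 + C2*c^(1 - sqrt(2)/3)


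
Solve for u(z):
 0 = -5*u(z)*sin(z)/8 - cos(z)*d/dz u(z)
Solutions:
 u(z) = C1*cos(z)^(5/8)


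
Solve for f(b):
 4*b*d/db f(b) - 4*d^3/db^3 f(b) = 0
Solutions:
 f(b) = C1 + Integral(C2*airyai(b) + C3*airybi(b), b)


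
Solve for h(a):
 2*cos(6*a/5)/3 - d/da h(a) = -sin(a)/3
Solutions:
 h(a) = C1 + 5*sin(6*a/5)/9 - cos(a)/3


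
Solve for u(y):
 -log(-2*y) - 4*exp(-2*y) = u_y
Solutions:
 u(y) = C1 - y*log(-y) + y*(1 - log(2)) + 2*exp(-2*y)


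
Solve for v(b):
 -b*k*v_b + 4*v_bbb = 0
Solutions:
 v(b) = C1 + Integral(C2*airyai(2^(1/3)*b*k^(1/3)/2) + C3*airybi(2^(1/3)*b*k^(1/3)/2), b)


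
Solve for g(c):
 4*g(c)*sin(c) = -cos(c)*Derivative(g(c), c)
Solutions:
 g(c) = C1*cos(c)^4


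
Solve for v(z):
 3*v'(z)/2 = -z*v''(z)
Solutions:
 v(z) = C1 + C2/sqrt(z)


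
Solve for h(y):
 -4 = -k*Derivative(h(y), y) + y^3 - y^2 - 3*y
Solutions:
 h(y) = C1 + y^4/(4*k) - y^3/(3*k) - 3*y^2/(2*k) + 4*y/k


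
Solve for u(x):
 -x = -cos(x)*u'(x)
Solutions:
 u(x) = C1 + Integral(x/cos(x), x)


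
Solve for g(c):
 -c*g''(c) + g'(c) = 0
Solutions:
 g(c) = C1 + C2*c^2


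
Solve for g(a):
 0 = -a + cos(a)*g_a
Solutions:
 g(a) = C1 + Integral(a/cos(a), a)


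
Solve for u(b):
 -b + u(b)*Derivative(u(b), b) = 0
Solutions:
 u(b) = -sqrt(C1 + b^2)
 u(b) = sqrt(C1 + b^2)


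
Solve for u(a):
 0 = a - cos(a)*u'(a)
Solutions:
 u(a) = C1 + Integral(a/cos(a), a)


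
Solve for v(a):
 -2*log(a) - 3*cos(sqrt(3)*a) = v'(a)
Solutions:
 v(a) = C1 - 2*a*log(a) + 2*a - sqrt(3)*sin(sqrt(3)*a)


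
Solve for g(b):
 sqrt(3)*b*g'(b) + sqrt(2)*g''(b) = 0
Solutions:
 g(b) = C1 + C2*erf(6^(1/4)*b/2)


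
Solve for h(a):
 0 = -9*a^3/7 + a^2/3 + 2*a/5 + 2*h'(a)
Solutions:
 h(a) = C1 + 9*a^4/56 - a^3/18 - a^2/10


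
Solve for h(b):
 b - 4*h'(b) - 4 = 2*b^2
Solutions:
 h(b) = C1 - b^3/6 + b^2/8 - b


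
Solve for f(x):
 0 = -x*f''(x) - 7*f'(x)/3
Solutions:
 f(x) = C1 + C2/x^(4/3)


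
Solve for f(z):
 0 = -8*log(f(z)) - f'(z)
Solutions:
 li(f(z)) = C1 - 8*z


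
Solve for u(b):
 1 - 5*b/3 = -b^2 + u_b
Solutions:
 u(b) = C1 + b^3/3 - 5*b^2/6 + b


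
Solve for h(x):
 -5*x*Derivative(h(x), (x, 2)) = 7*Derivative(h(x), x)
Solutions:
 h(x) = C1 + C2/x^(2/5)


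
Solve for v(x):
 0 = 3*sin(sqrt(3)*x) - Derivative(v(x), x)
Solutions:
 v(x) = C1 - sqrt(3)*cos(sqrt(3)*x)


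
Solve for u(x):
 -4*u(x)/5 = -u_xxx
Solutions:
 u(x) = C3*exp(10^(2/3)*x/5) + (C1*sin(10^(2/3)*sqrt(3)*x/10) + C2*cos(10^(2/3)*sqrt(3)*x/10))*exp(-10^(2/3)*x/10)


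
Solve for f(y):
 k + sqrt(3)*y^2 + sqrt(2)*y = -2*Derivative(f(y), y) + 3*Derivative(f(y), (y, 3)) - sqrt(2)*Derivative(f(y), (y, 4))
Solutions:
 f(y) = C1 + C2*exp(-sqrt(2)*y/2) + C3*exp(sqrt(2)*y) - k*y/2 - sqrt(3)*y^3/6 - sqrt(2)*y^2/4 - 3*sqrt(3)*y/2


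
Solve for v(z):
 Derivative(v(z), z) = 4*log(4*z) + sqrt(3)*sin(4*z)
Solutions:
 v(z) = C1 + 4*z*log(z) - 4*z + 8*z*log(2) - sqrt(3)*cos(4*z)/4


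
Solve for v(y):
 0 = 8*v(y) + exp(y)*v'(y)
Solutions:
 v(y) = C1*exp(8*exp(-y))


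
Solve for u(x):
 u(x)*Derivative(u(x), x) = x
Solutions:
 u(x) = -sqrt(C1 + x^2)
 u(x) = sqrt(C1 + x^2)


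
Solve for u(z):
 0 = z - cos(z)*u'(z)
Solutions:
 u(z) = C1 + Integral(z/cos(z), z)


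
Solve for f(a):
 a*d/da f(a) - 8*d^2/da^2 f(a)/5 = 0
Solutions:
 f(a) = C1 + C2*erfi(sqrt(5)*a/4)


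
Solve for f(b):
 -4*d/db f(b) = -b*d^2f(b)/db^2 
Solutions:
 f(b) = C1 + C2*b^5


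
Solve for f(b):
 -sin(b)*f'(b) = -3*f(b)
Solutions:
 f(b) = C1*(cos(b) - 1)^(3/2)/(cos(b) + 1)^(3/2)


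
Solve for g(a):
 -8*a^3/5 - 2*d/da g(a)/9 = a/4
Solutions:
 g(a) = C1 - 9*a^4/5 - 9*a^2/16


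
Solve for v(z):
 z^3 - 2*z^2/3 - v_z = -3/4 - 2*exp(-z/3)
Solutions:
 v(z) = C1 + z^4/4 - 2*z^3/9 + 3*z/4 - 6*exp(-z/3)


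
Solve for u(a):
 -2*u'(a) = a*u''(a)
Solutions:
 u(a) = C1 + C2/a


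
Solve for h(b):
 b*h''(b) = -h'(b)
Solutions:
 h(b) = C1 + C2*log(b)


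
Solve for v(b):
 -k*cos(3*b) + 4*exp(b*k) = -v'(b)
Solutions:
 v(b) = C1 + k*sin(3*b)/3 - 4*exp(b*k)/k


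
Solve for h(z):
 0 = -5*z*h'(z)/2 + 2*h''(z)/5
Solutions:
 h(z) = C1 + C2*erfi(5*sqrt(2)*z/4)


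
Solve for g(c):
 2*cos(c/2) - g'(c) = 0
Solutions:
 g(c) = C1 + 4*sin(c/2)


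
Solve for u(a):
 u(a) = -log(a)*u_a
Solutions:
 u(a) = C1*exp(-li(a))


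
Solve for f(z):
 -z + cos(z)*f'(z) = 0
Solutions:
 f(z) = C1 + Integral(z/cos(z), z)


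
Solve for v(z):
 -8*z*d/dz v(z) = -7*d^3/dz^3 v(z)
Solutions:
 v(z) = C1 + Integral(C2*airyai(2*7^(2/3)*z/7) + C3*airybi(2*7^(2/3)*z/7), z)


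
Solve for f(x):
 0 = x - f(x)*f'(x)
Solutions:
 f(x) = -sqrt(C1 + x^2)
 f(x) = sqrt(C1 + x^2)


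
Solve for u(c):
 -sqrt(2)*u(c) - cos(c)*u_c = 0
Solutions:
 u(c) = C1*(sin(c) - 1)^(sqrt(2)/2)/(sin(c) + 1)^(sqrt(2)/2)


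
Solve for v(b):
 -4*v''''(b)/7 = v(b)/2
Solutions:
 v(b) = (C1*sin(2^(3/4)*7^(1/4)*b/4) + C2*cos(2^(3/4)*7^(1/4)*b/4))*exp(-2^(3/4)*7^(1/4)*b/4) + (C3*sin(2^(3/4)*7^(1/4)*b/4) + C4*cos(2^(3/4)*7^(1/4)*b/4))*exp(2^(3/4)*7^(1/4)*b/4)


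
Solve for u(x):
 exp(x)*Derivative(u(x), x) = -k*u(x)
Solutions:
 u(x) = C1*exp(k*exp(-x))


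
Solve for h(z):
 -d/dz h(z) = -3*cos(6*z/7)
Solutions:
 h(z) = C1 + 7*sin(6*z/7)/2


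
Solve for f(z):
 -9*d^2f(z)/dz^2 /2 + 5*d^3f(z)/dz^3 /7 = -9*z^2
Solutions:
 f(z) = C1 + C2*z + C3*exp(63*z/10) + z^4/6 + 20*z^3/189 + 200*z^2/3969


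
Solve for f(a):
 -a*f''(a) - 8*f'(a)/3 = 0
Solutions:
 f(a) = C1 + C2/a^(5/3)


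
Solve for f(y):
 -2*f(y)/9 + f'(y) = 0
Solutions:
 f(y) = C1*exp(2*y/9)


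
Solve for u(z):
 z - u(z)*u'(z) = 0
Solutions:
 u(z) = -sqrt(C1 + z^2)
 u(z) = sqrt(C1 + z^2)


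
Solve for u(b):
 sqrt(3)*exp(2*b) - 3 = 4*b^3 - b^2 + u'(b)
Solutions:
 u(b) = C1 - b^4 + b^3/3 - 3*b + sqrt(3)*exp(2*b)/2


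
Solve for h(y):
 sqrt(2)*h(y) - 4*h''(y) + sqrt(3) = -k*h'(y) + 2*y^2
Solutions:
 h(y) = C1*exp(y*(k - sqrt(k^2 + 16*sqrt(2)))/8) + C2*exp(y*(k + sqrt(k^2 + 16*sqrt(2)))/8) + sqrt(2)*k^2 - 2*k*y + sqrt(2)*y^2 - sqrt(6)/2 + 8


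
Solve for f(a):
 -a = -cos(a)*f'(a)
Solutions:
 f(a) = C1 + Integral(a/cos(a), a)


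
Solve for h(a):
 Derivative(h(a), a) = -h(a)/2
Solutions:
 h(a) = C1*exp(-a/2)


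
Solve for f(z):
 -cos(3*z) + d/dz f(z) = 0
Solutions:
 f(z) = C1 + sin(3*z)/3


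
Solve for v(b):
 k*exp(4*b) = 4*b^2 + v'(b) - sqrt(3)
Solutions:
 v(b) = C1 - 4*b^3/3 + sqrt(3)*b + k*exp(4*b)/4


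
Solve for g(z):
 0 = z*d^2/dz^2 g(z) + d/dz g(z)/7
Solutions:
 g(z) = C1 + C2*z^(6/7)


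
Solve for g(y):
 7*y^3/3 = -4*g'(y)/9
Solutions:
 g(y) = C1 - 21*y^4/16


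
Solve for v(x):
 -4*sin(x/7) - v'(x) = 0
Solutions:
 v(x) = C1 + 28*cos(x/7)


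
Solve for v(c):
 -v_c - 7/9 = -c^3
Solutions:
 v(c) = C1 + c^4/4 - 7*c/9


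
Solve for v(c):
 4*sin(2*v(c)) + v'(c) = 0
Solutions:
 v(c) = pi - acos((-C1 - exp(16*c))/(C1 - exp(16*c)))/2
 v(c) = acos((-C1 - exp(16*c))/(C1 - exp(16*c)))/2


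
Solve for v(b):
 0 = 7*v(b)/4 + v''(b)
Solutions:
 v(b) = C1*sin(sqrt(7)*b/2) + C2*cos(sqrt(7)*b/2)


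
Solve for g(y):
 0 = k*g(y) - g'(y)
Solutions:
 g(y) = C1*exp(k*y)


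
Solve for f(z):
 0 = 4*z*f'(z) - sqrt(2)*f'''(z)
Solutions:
 f(z) = C1 + Integral(C2*airyai(sqrt(2)*z) + C3*airybi(sqrt(2)*z), z)


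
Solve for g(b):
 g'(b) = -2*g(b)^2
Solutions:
 g(b) = 1/(C1 + 2*b)


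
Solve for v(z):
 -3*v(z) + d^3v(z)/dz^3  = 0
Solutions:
 v(z) = C3*exp(3^(1/3)*z) + (C1*sin(3^(5/6)*z/2) + C2*cos(3^(5/6)*z/2))*exp(-3^(1/3)*z/2)


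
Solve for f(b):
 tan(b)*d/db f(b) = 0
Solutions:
 f(b) = C1


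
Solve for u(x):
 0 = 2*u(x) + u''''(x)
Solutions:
 u(x) = (C1*sin(2^(3/4)*x/2) + C2*cos(2^(3/4)*x/2))*exp(-2^(3/4)*x/2) + (C3*sin(2^(3/4)*x/2) + C4*cos(2^(3/4)*x/2))*exp(2^(3/4)*x/2)


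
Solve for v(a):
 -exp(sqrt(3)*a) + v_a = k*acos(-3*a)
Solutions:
 v(a) = C1 + k*(a*acos(-3*a) + sqrt(1 - 9*a^2)/3) + sqrt(3)*exp(sqrt(3)*a)/3


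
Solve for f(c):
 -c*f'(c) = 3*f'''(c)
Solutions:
 f(c) = C1 + Integral(C2*airyai(-3^(2/3)*c/3) + C3*airybi(-3^(2/3)*c/3), c)
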